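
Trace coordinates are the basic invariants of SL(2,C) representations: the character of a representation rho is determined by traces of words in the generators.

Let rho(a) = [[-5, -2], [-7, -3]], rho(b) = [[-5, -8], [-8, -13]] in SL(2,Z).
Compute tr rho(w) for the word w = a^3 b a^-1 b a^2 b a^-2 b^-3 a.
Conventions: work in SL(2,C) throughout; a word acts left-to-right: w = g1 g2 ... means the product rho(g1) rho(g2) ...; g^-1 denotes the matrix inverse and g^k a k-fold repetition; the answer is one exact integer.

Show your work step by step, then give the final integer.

7283292312600

rho(a) = [[-5, -2], [-7, -3]]
... * rho(a) = [[-5, -2], [-7, -3]]  ->  [[39, 16], [56, 23]]
... * rho(a) = [[-5, -2], [-7, -3]]  ->  [[-307, -126], [-441, -181]]
... * rho(b) = [[-5, -8], [-8, -13]]  ->  [[2543, 4094], [3653, 5881]]
... * rho(a^-1) = [[-3, 2], [7, -5]]  ->  [[21029, -15384], [30208, -22099]]
... * rho(b) = [[-5, -8], [-8, -13]]  ->  [[17927, 31760], [25752, 45623]]
... * rho(a) = [[-5, -2], [-7, -3]]  ->  [[-311955, -131134], [-448121, -188373]]
... * rho(a) = [[-5, -2], [-7, -3]]  ->  [[2477713, 1017312], [3559216, 1461361]]
... * rho(b) = [[-5, -8], [-8, -13]]  ->  [[-20527061, -33046760], [-29486968, -47471421]]
... * rho(a^-1) = [[-3, 2], [7, -5]]  ->  [[-169746137, 124179678], [-243839043, 178383169]]
... * rho(a^-1) = [[-3, 2], [7, -5]]  ->  [[1378496157, -960390664], [1980199312, -1379593931]]
... * rho(b^-1) = [[-13, 8], [8, -5]]  ->  [[-25603575353, 15829922576], [-36779342504, 22739564151]]
... * rho(b^-1) = [[-13, 8], [8, -5]]  ->  [[459485860197, -283978215704], [660047965760, -407932560787]]
... * rho(b^-1) = [[-13, 8], [8, -5]]  ->  [[-8245141908193, 5095777960096], [-11844084041176, 7320046530015]]
... * rho(a) = [[-5, -2], [-7, -3]]  ->  [[5555263820293, 1202949936098], [7980094495775, 1728028492307]]
tr = 5555263820293 + 1728028492307 = 7283292312600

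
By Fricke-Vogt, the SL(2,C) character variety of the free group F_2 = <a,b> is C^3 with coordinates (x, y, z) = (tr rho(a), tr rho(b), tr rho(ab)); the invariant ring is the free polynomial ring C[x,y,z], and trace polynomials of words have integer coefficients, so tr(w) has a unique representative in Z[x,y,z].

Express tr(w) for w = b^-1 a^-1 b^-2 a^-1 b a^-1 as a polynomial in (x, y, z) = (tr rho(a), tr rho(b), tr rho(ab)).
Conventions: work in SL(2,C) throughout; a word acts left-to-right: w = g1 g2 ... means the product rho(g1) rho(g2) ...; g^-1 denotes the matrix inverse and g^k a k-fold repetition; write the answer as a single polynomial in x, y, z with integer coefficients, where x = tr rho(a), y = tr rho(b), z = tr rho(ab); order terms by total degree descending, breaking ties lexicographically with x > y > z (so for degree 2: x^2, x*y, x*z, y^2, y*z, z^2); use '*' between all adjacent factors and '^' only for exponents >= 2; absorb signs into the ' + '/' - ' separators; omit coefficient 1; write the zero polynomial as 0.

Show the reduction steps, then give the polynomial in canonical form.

x*y^2*z^2 - x^2*y*z - y^3*z - y*z^3 + x*z^2 + 3*y*z - x

tr(b^-1) = tr(b) = y
tr(b^-2) = tr(b^-1) tr(b) - tr(1)   [inverse elimination on b] = y^2 - 2
tr(b^-1 a) = tr(a) tr(b) - tr(a b)   [inverse elimination on b] = x*y - z
tr(b^-2 a) = tr(b^-1 a) tr(b) - tr(b^-1 a b)   [inverse elimination on b] = x*y^2 - y*z - x
next, tr(b^-1 a^-1 b^-1) = tr(b^-2) tr(a) - tr(b^-2 a)   [inverse elimination on a] = y*z - x
tr(a^2) = tr(a) tr(a) - tr(1)   [square of a] = x^2 - 2
tr(a^2 b) = tr(a) tr(b a) - tr(b)   [square of a] = x*z - y
next, tr(a b^-1 a) = tr(a^2) tr(b) - tr(a^2 b)   [inverse elimination on b] = x^2*y - x*z - y
and tr(a b a b) = tr(b a) tr(b a) - tr(1)   [split at a repeated b] = z^2 - 2
next, tr(a b^-1 a b) = tr(a b a) tr(b) - tr(a b a b)   [inverse elimination on b] = x*y*z - y^2 - z^2 + 2
tr(b^-1 a b^-1 a) = tr(a b^-1 a) tr(b) - tr(a b^-1 a b)   [inverse elimination on b] = x^2*y^2 - 2*x*y*z + z^2 - 2
and tr(b^-1 a^-1 b^-1 a) = tr(b^-1 a b^-1) tr(a) - tr(b^-1 a b^-1 a)   [inverse elimination on a] = x*y*z - x^2 - z^2 + 2
next, tr(a^-1 b^-1 a^-1 b^-1) = tr(b^-1 a^-1 b^-1) tr(a) - tr(b^-1 a^-1 b^-1 a)   [inverse elimination on a] = z^2 - 2
tr(b^-1 a b a^-1) = tr(a b a^-1) tr(b) - tr(a b a^-1 b)   [inverse elimination on b] = -x*y*z + x^2 + y^2 + z^2 - 2
tr(b^-1 a b a^-1 b^-1) = tr(b^-1 a b a^-1) tr(b) - tr(b^-1 a b a^-1 b)   [inverse elimination on b] = -x*y^2*z + x^2*y + y^3 + y*z^2 - 3*y
and tr(b a^2 b) = tr(a) tr(b^2 a) - tr(b^2)   [square of a] = x*y*z - x^2 - y^2 + 2
tr(b a^2 b a) = tr(a) tr(b a b a) - tr(b a b)   [square of a] = x*z^2 - y*z - x
tr(a b a^-1 b a) = tr(b a^2 b) tr(a) - tr(b a^2 b a)   [inverse elimination on a] = x^2*y*z - x^3 - x*y^2 - x*z^2 + y*z + 3*x
next, tr(b a b a b) = tr(b) tr(a b a b) - tr(a b a)   [square of b] = y*z^2 - x*z - y
tr(b a b a b a) = tr(a b a b) tr(a b) - tr(b a)   [split at a repeated a] = z^3 - 3*z
tr(a b a^-1 b a b) = tr(b a b a b) tr(a) - tr(b a b a b a)   [inverse elimination on a] = x*y*z^2 - x^2*z - z^3 - x*y + 3*z
tr(a b^-1 a b a^-1 b) = tr(a b a^-1 b a) tr(b) - tr(a b a^-1 b a b)   [inverse elimination on b] = x^2*y^2*z - x^3*y - x*y^3 - 2*x*y*z^2 + x^2*z + y^2*z + z^3 + 4*x*y - 3*z
next, tr(b^-1 a b a^-1 b^-1 a) = tr(a b^-1 a b a^-1) tr(b) - tr(a b^-1 a b a^-1 b)   [inverse elimination on b] = -x^2*y^2*z + x^3*y + x*y^3 + 2*x*y*z^2 - x^2*z - y^2*z - z^3 - 3*x*y + 3*z
next, tr(a b a^-1 b^-1 a^-1 b^-1) = tr(b^-1 a b a^-1 b^-1) tr(a) - tr(b^-1 a b a^-1 b^-1 a)   [inverse elimination on a] = -x*y*z^2 + x^2*z + y^2*z + z^3 - 3*z
next, tr(b a^-1 b^-1 a^-1 b^-2 a) = tr(a b a^-1 b^-1 a^-1 b^-1) tr(b) - tr(a b a^-1 b^-1 a^-1)   [inverse elimination on b] = -x*y^2*z^2 + x^2*y*z + y^3*z + y*z^3 - 3*y*z - x
tr(b^-1 a^-1 b^-2 a^-1 b a^-1) = tr(b a^-1 b^-1 a^-1 b^-2) tr(a) - tr(b a^-1 b^-1 a^-1 b^-2 a)   [inverse elimination on a] = x*y^2*z^2 - x^2*y*z - y^3*z - y*z^3 + x*z^2 + 3*y*z - x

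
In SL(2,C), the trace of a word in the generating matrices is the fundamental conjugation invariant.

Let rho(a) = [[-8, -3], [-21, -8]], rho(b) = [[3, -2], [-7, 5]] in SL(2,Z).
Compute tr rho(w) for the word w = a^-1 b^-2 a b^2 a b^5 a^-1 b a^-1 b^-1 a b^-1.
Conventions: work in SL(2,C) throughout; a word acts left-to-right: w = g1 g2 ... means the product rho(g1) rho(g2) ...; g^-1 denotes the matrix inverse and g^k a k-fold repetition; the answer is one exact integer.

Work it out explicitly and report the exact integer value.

767852499455

rho(a^-1) = [[-8, 3], [21, -8]]
... * rho(b^-1) = [[5, 2], [7, 3]]  ->  [[-19, -7], [49, 18]]
... * rho(b^-1) = [[5, 2], [7, 3]]  ->  [[-144, -59], [371, 152]]
... * rho(a) = [[-8, -3], [-21, -8]]  ->  [[2391, 904], [-6160, -2329]]
... * rho(b) = [[3, -2], [-7, 5]]  ->  [[845, -262], [-2177, 675]]
... * rho(b) = [[3, -2], [-7, 5]]  ->  [[4369, -3000], [-11256, 7729]]
... * rho(a) = [[-8, -3], [-21, -8]]  ->  [[28048, 10893], [-72261, -28064]]
... * rho(b) = [[3, -2], [-7, 5]]  ->  [[7893, -1631], [-20335, 4202]]
... * rho(b) = [[3, -2], [-7, 5]]  ->  [[35096, -23941], [-90419, 61680]]
... * rho(b) = [[3, -2], [-7, 5]]  ->  [[272875, -189897], [-703017, 489238]]
... * rho(b) = [[3, -2], [-7, 5]]  ->  [[2147904, -1495235], [-5533717, 3852224]]
... * rho(b) = [[3, -2], [-7, 5]]  ->  [[16910357, -11771983], [-43566719, 30328554]]
... * rho(a^-1) = [[-8, 3], [21, -8]]  ->  [[-382494499, 144906935], [985433386, -373328589]]
... * rho(b) = [[3, -2], [-7, 5]]  ->  [[-2161832042, 1489523673], [5569600281, -3837509717]]
... * rho(a^-1) = [[-8, 3], [21, -8]]  ->  [[48574653469, -18401685510], [-125144506305, 47408878579]]
... * rho(b^-1) = [[5, 2], [7, 3]]  ->  [[114061468775, 41944250408], [-293860381472, -108062376873]]
... * rho(a) = [[-8, -3], [-21, -8]]  ->  [[-1793321008768, -677738409589], [4620192966109, 1746080159400]]
... * rho(b^-1) = [[5, 2], [7, 3]]  ->  [[-13710773910963, -5619857246303], [35323525946345, 14478626410418]]
tr = -13710773910963 + 14478626410418 = 767852499455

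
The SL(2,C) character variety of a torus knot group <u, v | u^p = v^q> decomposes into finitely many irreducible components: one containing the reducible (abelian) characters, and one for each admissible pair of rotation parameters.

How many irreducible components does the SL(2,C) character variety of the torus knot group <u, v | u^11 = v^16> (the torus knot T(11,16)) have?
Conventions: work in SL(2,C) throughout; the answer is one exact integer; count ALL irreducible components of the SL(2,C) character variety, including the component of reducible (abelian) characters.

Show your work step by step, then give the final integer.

For T(11,16): irreducibility forces the central element u^11 = v^16 to one of +I, -I.
This locks tr(u) to 2*cos(pi*alpha/11), alpha in 1..10, and tr(v) to 2*cos(pi*beta/16), beta in 1..15, on each component of irreducible characters.
u^11 = (-1)^alpha I and v^16 = (-1)^beta I must agree, so alpha and beta have equal parity.
Counting: 5 odd alphas x 8 odd betas + 5 even alphas x 7 even betas = 40 + 35 = 75.
components with irreducible characters: 75; plus the single component of reducible (abelian) characters: total 76.

76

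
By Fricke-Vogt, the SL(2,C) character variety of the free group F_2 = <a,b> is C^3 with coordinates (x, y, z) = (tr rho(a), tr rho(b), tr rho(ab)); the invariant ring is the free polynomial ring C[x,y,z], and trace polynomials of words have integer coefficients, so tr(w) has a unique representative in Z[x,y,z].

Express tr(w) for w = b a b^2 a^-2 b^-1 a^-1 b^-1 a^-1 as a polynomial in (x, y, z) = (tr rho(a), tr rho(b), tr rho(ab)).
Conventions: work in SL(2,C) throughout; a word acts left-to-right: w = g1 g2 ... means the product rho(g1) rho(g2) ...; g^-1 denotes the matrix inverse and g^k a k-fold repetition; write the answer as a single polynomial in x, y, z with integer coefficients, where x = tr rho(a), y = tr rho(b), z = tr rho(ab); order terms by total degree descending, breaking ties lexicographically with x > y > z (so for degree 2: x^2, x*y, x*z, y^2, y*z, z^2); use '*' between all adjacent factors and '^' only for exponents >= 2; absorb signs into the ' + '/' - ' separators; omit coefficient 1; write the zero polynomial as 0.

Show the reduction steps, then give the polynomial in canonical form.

x^2*y^2*z^3 - x^3*y*z^2 - x*y^3*z^2 - x*y*z^4 + x^3*y + 3*x*y*z^2 + y^2*z + z^3 - 2*x*y - 3*z

tr(b a^-1) = tr(b)*tr(a) - tr(b a)   [inverse elimination on a] = x*y - z
tr(b a^-2) = tr(b a^-1)*tr(a) - tr(b)   [inverse elimination on a] = x^2*y - x*z - y
tr(b a b) = tr(b)*tr(a b) - tr(a)   [square of b] = y*z - x
tr(b a b^2) = tr(b)*tr(b a b) - tr(b a)   [square of b] = y^2*z - x*y - z
tr(a b a b) = tr(b a)*tr(b a) - tr(1)   [split at a repeated b] = z^2 - 2
tr(a b a) = tr(a)*tr(b a) - tr(b)   [square of a] = x*z - y
tr(b a b^2 a) = tr(b)*tr(a b a b) - tr(a b a)   [square of b] = y*z^2 - x*z - y
tr(b a b^2 a^-1) = tr(b a b^2)*tr(a) - tr(b a b^2 a)   [inverse elimination on a] = x*y^2*z - x^2*y - y*z^2 + y
tr(b a b a b^2) = tr(b)*tr(b a b a b) - tr(b a b a)   [square of b] = y^2*z^2 - x*y*z - y^2 - z^2 + 2
tr(a b a b a b) = tr(a b)*tr(a b a b) - tr(a^-1 b^-1)   [split at a repeated a] = z^3 - 3*z
tr(a b a b a) = tr(a)*tr(b a b a) - tr(b a b)   [square of a] = x*z^2 - y*z - x
tr(b a b a b^2 a) = tr(b)*tr(a b a b a b) - tr(a b a b a)   [square of b] = y*z^3 - x*z^2 - 2*y*z + x
tr(a^-1 b a b a b^2) = tr(b a b a b^2)*tr(a) - tr(b a b a b^2 a)   [inverse elimination on a] = x*y^2*z^2 - x^2*y*z - y*z^3 - x*y^2 + 2*y*z + x
tr(a b a b^2 a^-2 b) = tr(a^-1 b a b a b^2)*tr(a) - tr(a^-1 b a b a b^2 a)   [inverse elimination on a] = x^2*y^2*z^2 - x^3*y*z - x*y*z^3 - x^2*y^2 - y^2*z^2 + 3*x*y*z + x^2 + y^2 + z^2 - 2
tr(a^-1 b^-1 a b a b^2 a^-1) = tr(a b a b^2 a^-2)*tr(b) - tr(a b a b^2 a^-2 b)   [inverse elimination on b] = -x^2*y^2*z^2 + x^3*y*z + x*y^3*z + x*y*z^3 - 3*x*y*z - x^2 - z^2 + 2
tr(b^2 a b^2) = tr(b)*tr(b^2 a b) - tr(b^2 a)   [square of b] = y^3*z - x*y^2 - 2*y*z + x
tr(b^2) = tr(b)*tr(b) - tr(1)   [square of b] = y^2 - 2
tr(a b^2 a) = tr(a)*tr(b^2 a) - tr(b^2)   [square of a] = x*y*z - x^2 - y^2 + 2
tr(b^2 a b^2 a) = tr(b)*tr(a b^2 a b) - tr(a b^2 a)   [square of b] = y^2*z^2 - 2*x*y*z + x^2 - 2
tr(b a b^2 a^-1 b) = tr(b^2 a b^2)*tr(a) - tr(b^2 a b^2 a)   [inverse elimination on a] = x*y^3*z - x^2*y^2 - y^2*z^2 + 2
tr(b a b a b^3) = tr(b)*tr(b a b a b^2) - tr(b a b a b)   [square of b] = y^3*z^2 - x*y^2*z - y^3 - 2*y*z^2 + x*z + 3*y
tr(b a b a b^3 a) = tr(b)*tr(b a b a b a b) - tr(b a b a b a)   [square of b] = y^2*z^3 - x*y*z^2 - 2*y^2*z - z^3 + x*y + 3*z
tr(b a^-1 b a b a b^2) = tr(b a b a b^3)*tr(a) - tr(b a b a b^3 a)   [inverse elimination on a] = x*y^3*z^2 - x^2*y^2*z - y^2*z^3 - x*y^3 - x*y*z^2 + x^2*z + 2*y^2*z + z^3 + 2*x*y - 3*z
tr(a^2 b a) = tr(a)*tr(a b a) - tr(a b)   [square of a] = x^2*z - x*y - z
tr(a b a b^2 a) = tr(b)*tr(a^2 b a b) - tr(a^2 b a)   [square of b] = x*y*z^2 - x^2*z - y^2*z + z
tr(b a b a b^2 a b) = tr(b)*tr(a b a b^2 a b) - tr(a b a b^2 a)   [square of b] = y^2*z^3 - 2*x*y*z^2 + x^2*z - y^2*z + x*y - z
tr(a b a b a b a b) = tr(b a)*tr(b a b a b a) - tr(b^-1 a^-1 b^-1 a^-1)   [split at a repeated b] = z^4 - 4*z^2 + 2
tr(a b a b a b a) = tr(a)*tr(b a b a b a) - tr(b a b a b)   [square of a] = x*z^3 - y*z^2 - 2*x*z + y
tr(b a b a b^2 a b a) = tr(b)*tr(a b a b a b a b) - tr(a b a b a b a)   [square of b] = y*z^4 - x*z^3 - 3*y*z^2 + 2*x*z + y
tr(b a^-1 b a b a b^2 a) = tr(b a b a b^2 a b)*tr(a) - tr(b a b a b^2 a b a)   [inverse elimination on a] = x*y^2*z^3 - 2*x^2*y*z^2 - y*z^4 + x^3*z - x*y^2*z + x*z^3 + x^2*y + 3*y*z^2 - 3*x*z - y
tr(a b a b^2 a^-1 b a^-1 b) = tr(b a^-1 b a b a b^2)*tr(a) - tr(b a^-1 b a b a b^2 a)   [inverse elimination on a] = x^2*y^3*z^2 - x^3*y^2*z - 2*x*y^2*z^3 - x^2*y^3 + x^2*y*z^2 + y*z^4 + 3*x*y^2*z + x^2*y - 3*y*z^2 + y
tr(a^-1 b^-1 a b a b^2 a^-1 b) = tr(a b a b^2 a^-1 b a^-1)*tr(b) - tr(a b a b^2 a^-1 b a^-1 b)   [inverse elimination on b] = -x^2*y^3*z^2 + x^3*y^2*z + x*y^4*z + 2*x*y^2*z^3 - x^2*y*z^2 - y^3*z^2 - y*z^4 - 3*x*y^2*z - x^2*y + 3*y*z^2 + y
tr(b^-1 a^-1 b^-1 a b a b^2 a^-1) = tr(a^-1 b^-1 a b a b^2 a^-1)*tr(b) - tr(a^-1 b^-1 a b a b^2 a^-1 b)   [inverse elimination on b] = -x*y^2*z^3 + x^2*y*z^2 + y^3*z^2 + y*z^4 - 4*y*z^2 + y
tr(b^-1 a b a b a) = tr(a b a b a)*tr(b) - tr(a b a b a b)   [inverse elimination on b] = x*y*z^2 - y^2*z - z^3 - x*y + 3*z
tr(a^-1 b^-1 a b a b) = tr(b^-1 a b a b)*tr(a) - tr(b^-1 a b a b a)   [inverse elimination on a] = -x*y*z^2 + x^2*z + y^2*z + z^3 - 3*z
tr(b a b^2 a^-2 b^-1 a^-1 b^-1 a) = tr(b^-1 a^-1 b^-1 a b a b^2 a^-1)*tr(a) - tr(b^-1 a^-1 b^-1 a b a b^2)   [inverse elimination on a] = -x^2*y^2*z^3 + x^3*y*z^2 + x*y^3*z^2 + x*y*z^4 - 3*x*y*z^2 - x^2*z - y^2*z - z^3 + x*y + 3*z
tr(b a b^2 a^-2 b^-1 a^-1 b^-1 a^-1) = tr(b a b^2 a^-2 b^-1 a^-1 b^-1)*tr(a) - tr(b a b^2 a^-2 b^-1 a^-1 b^-1 a)   [inverse elimination on a] = x^2*y^2*z^3 - x^3*y*z^2 - x*y^3*z^2 - x*y*z^4 + x^3*y + 3*x*y*z^2 + y^2*z + z^3 - 2*x*y - 3*z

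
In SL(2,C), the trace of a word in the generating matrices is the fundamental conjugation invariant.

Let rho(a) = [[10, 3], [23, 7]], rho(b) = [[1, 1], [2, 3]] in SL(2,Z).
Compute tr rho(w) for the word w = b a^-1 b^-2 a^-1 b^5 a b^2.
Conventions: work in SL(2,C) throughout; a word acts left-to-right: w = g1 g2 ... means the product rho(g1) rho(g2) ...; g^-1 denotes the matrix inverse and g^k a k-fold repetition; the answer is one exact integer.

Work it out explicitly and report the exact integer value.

rho(b) = [[1, 1], [2, 3]]
... * rho(a^-1) = [[7, -3], [-23, 10]]  ->  [[-16, 7], [-55, 24]]
... * rho(b^-1) = [[3, -1], [-2, 1]]  ->  [[-62, 23], [-213, 79]]
... * rho(b^-1) = [[3, -1], [-2, 1]]  ->  [[-232, 85], [-797, 292]]
... * rho(a^-1) = [[7, -3], [-23, 10]]  ->  [[-3579, 1546], [-12295, 5311]]
... * rho(b) = [[1, 1], [2, 3]]  ->  [[-487, 1059], [-1673, 3638]]
... * rho(b) = [[1, 1], [2, 3]]  ->  [[1631, 2690], [5603, 9241]]
... * rho(b) = [[1, 1], [2, 3]]  ->  [[7011, 9701], [24085, 33326]]
... * rho(b) = [[1, 1], [2, 3]]  ->  [[26413, 36114], [90737, 124063]]
... * rho(b) = [[1, 1], [2, 3]]  ->  [[98641, 134755], [338863, 462926]]
... * rho(a) = [[10, 3], [23, 7]]  ->  [[4085775, 1239208], [14035928, 4257071]]
... * rho(b) = [[1, 1], [2, 3]]  ->  [[6564191, 7803399], [22550070, 26807141]]
... * rho(b) = [[1, 1], [2, 3]]  ->  [[22170989, 29974388], [76164352, 102971493]]
tr = 22170989 + 102971493 = 125142482

125142482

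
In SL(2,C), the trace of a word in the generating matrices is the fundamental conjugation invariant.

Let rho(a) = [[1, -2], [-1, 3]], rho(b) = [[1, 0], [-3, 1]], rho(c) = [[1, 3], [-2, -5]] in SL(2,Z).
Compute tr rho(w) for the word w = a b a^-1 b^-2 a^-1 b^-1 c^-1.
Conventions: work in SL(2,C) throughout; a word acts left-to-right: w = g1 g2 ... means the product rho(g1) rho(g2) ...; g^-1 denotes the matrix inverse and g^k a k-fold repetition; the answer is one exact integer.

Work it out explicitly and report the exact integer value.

-535

rho(a) = [[1, -2], [-1, 3]]
... * rho(b) = [[1, 0], [-3, 1]]  ->  [[7, -2], [-10, 3]]
... * rho(a^-1) = [[3, 2], [1, 1]]  ->  [[19, 12], [-27, -17]]
... * rho(b^-1) = [[1, 0], [3, 1]]  ->  [[55, 12], [-78, -17]]
... * rho(b^-1) = [[1, 0], [3, 1]]  ->  [[91, 12], [-129, -17]]
... * rho(a^-1) = [[3, 2], [1, 1]]  ->  [[285, 194], [-404, -275]]
... * rho(b^-1) = [[1, 0], [3, 1]]  ->  [[867, 194], [-1229, -275]]
... * rho(c^-1) = [[-5, -3], [2, 1]]  ->  [[-3947, -2407], [5595, 3412]]
tr = -3947 + 3412 = -535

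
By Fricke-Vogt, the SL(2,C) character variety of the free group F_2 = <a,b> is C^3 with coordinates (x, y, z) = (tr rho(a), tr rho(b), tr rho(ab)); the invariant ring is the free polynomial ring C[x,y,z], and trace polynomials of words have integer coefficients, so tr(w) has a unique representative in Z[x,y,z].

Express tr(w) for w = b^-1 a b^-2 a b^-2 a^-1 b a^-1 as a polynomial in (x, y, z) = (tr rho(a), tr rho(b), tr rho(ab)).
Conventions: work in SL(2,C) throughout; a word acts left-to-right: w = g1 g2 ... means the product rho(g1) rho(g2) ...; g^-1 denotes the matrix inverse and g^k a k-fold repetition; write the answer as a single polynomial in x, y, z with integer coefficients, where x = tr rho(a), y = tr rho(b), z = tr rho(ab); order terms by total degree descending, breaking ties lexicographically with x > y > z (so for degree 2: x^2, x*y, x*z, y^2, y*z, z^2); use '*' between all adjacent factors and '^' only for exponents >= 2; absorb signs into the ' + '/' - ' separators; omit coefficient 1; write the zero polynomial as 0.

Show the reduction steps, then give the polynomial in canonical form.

trace(b^-1 a) = trace(a) trace(b) - trace(a b)  (eliminate b^-1) = x*y - z
trace(b^-1 a b^-1) = trace(b^-1 a) trace(b) - trace(b^-1 a b)  (eliminate b^-1) = x*y^2 - y*z - x
and trace(b^-1 a b^-2) = trace(b^-1 a b^-1) trace(b) - trace(b^-1 a)  (eliminate b^-1) = x*y^3 - y^2*z - 2*x*y + z
and trace(a^2) = trace(a) trace(a) - trace(1)  (reduce the a square) = x^2 - 2
trace(a^2 b) = trace(a) trace(b a) - trace(b)  (reduce the a square) = x*z - y
trace(a b^-1 a) = trace(a^2) trace(b) - trace(a^2 b)  (eliminate b^-1) = x^2*y - x*z - y
trace(a b a b) = trace(a b) trace(a b) - trace(1)  (split on a) = z^2 - 2
and trace(a b^-1 a b) = trace(a b a) trace(b) - trace(a b a b)  (eliminate b^-1) = x*y*z - y^2 - z^2 + 2
next, trace(b^-1 a b^-1 a) = trace(a b^-1 a) trace(b) - trace(a b^-1 a b)  (eliminate b^-1) = x^2*y^2 - 2*x*y*z + z^2 - 2
trace(b^2 a^2) = trace(b) trace(a^2 b) - trace(a^2)  (reduce the b square) = x*y*z - x^2 - y^2 + 2
next, trace(b^2 a) = trace(b) trace(a b) - trace(a)  (reduce the b square) = y*z - x
trace(a^2 b^2 a) = trace(a) trace(b^2 a^2) - trace(b^2 a)  (reduce the a square) = x^2*y*z - x^3 - x*y^2 - y*z + 3*x
trace(b^2 a b a) = trace(b) trace(a b a b) - trace(a b a)  (reduce the b square) = y*z^2 - x*z - y
trace(b^2 a b) = trace(b) trace(b a b) - trace(b a)  (reduce the b square) = y^2*z - x*y - z
trace(a^2 b^2 a b) = trace(a) trace(b^2 a b a) - trace(b^2 a b)  (reduce the a square) = x*y*z^2 - x^2*z - y^2*z + z
next, trace(b a b^-1 a^2 b) = trace(a^2 b^2 a) trace(b) - trace(a^2 b^2 a b)  (eliminate b^-1) = x^2*y^2*z - x^3*y - x*y^3 - x*y*z^2 + x^2*z + 3*x*y - z
trace(b a b a^2) = trace(a) trace(b a b a) - trace(b a b)  (reduce the a square) = x*z^2 - y*z - x
and trace(a^2 b a b a) = trace(a) trace(b a b a^2) - trace(b a b a)  (reduce the a square) = x^2*z^2 - x*y*z - x^2 - z^2 + 2
trace(b a b a b a) = trace(a b) trace(a b a b) - trace(a^-1 b^-1)  (split on a) = z^3 - 3*z
trace(a^2 b a b a b) = trace(a) trace(b a b a b a) - trace(b a b a b)  (reduce the a square) = x*z^3 - y*z^2 - 2*x*z + y
and trace(b a b^-1 a^2 b a) = trace(a^2 b a b a) trace(b) - trace(a^2 b a b a b)  (eliminate b^-1) = x^2*y*z^2 - x*y^2*z - x*z^3 - x^2*y + 2*x*z + y
trace(b^-1 a^2 b a^-1 b a) = trace(b a b^-1 a^2 b) trace(a) - trace(b a b^-1 a^2 b a)  (eliminate a^-1) = x^3*y^2*z - x^4*y - x^2*y^3 - 2*x^2*y*z^2 + x^3*z + x*y^2*z + x*z^3 + 4*x^2*y - 3*x*z - y
trace(a^2 b a^-1 b a) = trace(b a^3 b) trace(a) - trace(b a^3 b a)  (eliminate a^-1) = x^3*y*z - x^4 - x^2*y^2 - x^2*z^2 + 4*x^2 + z^2 - 2
trace(a b a^-1 b a b^-2 a) = trace(b^-1 a^2 b a^-1 b a) trace(b) - trace(b^-1 a^2 b a^-1 b a b)  (eliminate b^-1) = x^3*y^3*z - x^4*y^2 - x^2*y^4 - 2*x^2*y^2*z^2 + x*y^3*z + x*y*z^3 + x^4 + 5*x^2*y^2 + x^2*z^2 - 3*x*y*z - 4*x^2 - y^2 - z^2 + 2
trace(a b a b^2 a) = trace(a) trace(b a b^2 a) - trace(b a b^2)  (reduce the a square) = x*y*z^2 - x^2*z - y^2*z + z
next, trace(a b a b^2 a b) = trace(b) trace(a b a b a b) - trace(a b a b a)  (reduce the b square) = y*z^3 - x*z^2 - 2*y*z + x
and trace(b^-1 a b a b^2 a) = trace(a b a b^2 a) trace(b) - trace(a b a b^2 a b)  (eliminate b^-1) = x*y^2*z^2 - x^2*y*z - y^3*z - y*z^3 + x*z^2 + 3*y*z - x
and trace(b a b^-2 a b a b) = trace(b^-1 a b a b^2 a) trace(b) - trace(b^-1 a b a b^2 a b)  (eliminate b^-1) = x*y^3*z^2 - x^2*y^2*z - y^4*z - y^2*z^3 + x^2*z + 4*y^2*z - x*y - z
and trace(a b a b a b a b) = trace(a b a b) trace(a b a b) - trace(1)  (split on a) = z^4 - 4*z^2 + 2
trace(a b a b a b a b^-1) = trace(a b a b a b a) trace(b) - trace(a b a b a b a b)  (eliminate b^-1) = x*y*z^3 - y^2*z^2 - z^4 - 2*x*y*z + y^2 + 4*z^2 - 2
trace(b a b^-2 a b a b a) = trace(a b a b a b a b^-1) trace(b) - trace(a b a b a b a)  (eliminate b^-1) = x*y^2*z^3 - y^3*z^2 - y*z^4 - 2*x*y^2*z - x*z^3 + y^3 + 5*y*z^2 + 2*x*z - 3*y
trace(a b a^-1 b a b^-2 a b) = trace(b a b^-2 a b a b) trace(a) - trace(b a b^-2 a b a b a)  (eliminate a^-1) = x^2*y^3*z^2 - x^3*y^2*z - x*y^4*z - 2*x*y^2*z^3 + y^3*z^2 + y*z^4 + x^3*z + 6*x*y^2*z + x*z^3 - x^2*y - y^3 - 5*y*z^2 - 3*x*z + 3*y
next, trace(a b^-2 a b^-1 a b a^-1 b) = trace(a b a^-1 b a b^-2 a) trace(b) - trace(a b a^-1 b a b^-2 a b)  (eliminate b^-1) = x^3*y^4*z - x^4*y^3 - x^2*y^5 - 3*x^2*y^3*z^2 + x^3*y^2*z + 2*x*y^4*z + 3*x*y^2*z^3 + x^4*y + 5*x^2*y^3 + x^2*y*z^2 - y^3*z^2 - y*z^4 - x^3*z - 9*x*y^2*z - x*z^3 - 3*x^2*y + 4*y*z^2 + 3*x*z - y
next, trace(b a^-1 b^-1 a b^-2 a b^-1 a) = trace(a b^-2 a b^-1 a b a^-1) trace(b) - trace(a b^-2 a b^-1 a b a^-1 b)  (eliminate b^-1) = -x^3*y^4*z + x^4*y^3 + x^2*y^5 + 3*x^2*y^3*z^2 - x^3*y^2*z - 2*x*y^4*z - 3*x*y^2*z^3 - x^4*y - 4*x^2*y^3 - x^2*y*z^2 + y^3*z^2 + y*z^4 + x^3*z + 7*x*y^2*z + x*z^3 + 3*x^2*y - 3*y*z^2 - 3*x*z - y
and trace(a^-1 b a^-1 b^-1 a b^-2 a b^-1) = trace(b a^-1 b^-1 a b^-2 a b^-1) trace(a) - trace(b a^-1 b^-1 a b^-2 a b^-1 a)  (eliminate a^-1) = x^3*y^4*z - x^4*y^3 - x^2*y^5 - 3*x^2*y^3*z^2 + x^3*y^2*z + 2*x*y^4*z + 3*x*y^2*z^3 + x^4*y + 5*x^2*y^3 + x^2*y*z^2 - y^3*z^2 - y*z^4 - x^3*z - 8*x*y^2*z - x*z^3 - 5*x^2*y + 3*y*z^2 + 4*x*z + y
next, trace(a^-1 b^-1 a b^-1) = trace(b^-1 a b^-1) trace(a) - trace(b^-1 a b^-1 a)  (eliminate a^-1) = x*y*z - x^2 - z^2 + 2
trace(b^-1 a b^-2 a b^-2 a^-1 b a^-1) = trace(a^-1 b a^-1 b^-1 a b^-2 a b^-1) trace(b) - trace(a^-1 b a^-1 b^-1 a b^-2 a)  (eliminate b^-1) = x^3*y^5*z - x^4*y^4 - x^2*y^6 - 3*x^2*y^4*z^2 + x^3*y^3*z + 2*x*y^5*z + 3*x*y^3*z^3 + x^4*y^2 + 5*x^2*y^4 + x^2*y^2*z^2 - y^4*z^2 - y^2*z^4 - x^3*y*z - 8*x*y^3*z - x*y*z^3 - 5*x^2*y^2 + 3*y^2*z^2 + 3*x*y*z + x^2 + y^2 + z^2 - 2

x^3*y^5*z - x^4*y^4 - x^2*y^6 - 3*x^2*y^4*z^2 + x^3*y^3*z + 2*x*y^5*z + 3*x*y^3*z^3 + x^4*y^2 + 5*x^2*y^4 + x^2*y^2*z^2 - y^4*z^2 - y^2*z^4 - x^3*y*z - 8*x*y^3*z - x*y*z^3 - 5*x^2*y^2 + 3*y^2*z^2 + 3*x*y*z + x^2 + y^2 + z^2 - 2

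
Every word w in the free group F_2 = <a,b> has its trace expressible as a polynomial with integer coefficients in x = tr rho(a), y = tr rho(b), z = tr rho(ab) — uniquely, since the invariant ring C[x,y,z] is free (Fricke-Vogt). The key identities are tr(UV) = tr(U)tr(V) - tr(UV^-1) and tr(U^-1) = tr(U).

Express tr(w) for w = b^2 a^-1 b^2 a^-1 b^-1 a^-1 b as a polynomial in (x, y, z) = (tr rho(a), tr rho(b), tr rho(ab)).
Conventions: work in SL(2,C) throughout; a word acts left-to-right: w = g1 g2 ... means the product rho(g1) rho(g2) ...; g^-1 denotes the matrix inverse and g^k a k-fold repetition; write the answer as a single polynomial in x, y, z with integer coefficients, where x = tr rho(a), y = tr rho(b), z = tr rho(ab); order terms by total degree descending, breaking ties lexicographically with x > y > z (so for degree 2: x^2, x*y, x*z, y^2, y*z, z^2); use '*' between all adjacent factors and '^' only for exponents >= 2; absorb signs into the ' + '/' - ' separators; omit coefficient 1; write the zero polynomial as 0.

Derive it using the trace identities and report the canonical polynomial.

x^2*y^5*z - x*y^6 - 2*x*y^4*z^2 - 3*x^2*y^3*z + y^5*z + y^3*z^3 + 5*x*y^4 + 4*x*y^2*z^2 + 2*x^2*y*z - 4*y^3*z - y*z^3 - 6*x*y^2 - x*z^2 + 2*y*z + x

trace(b^2) = trace(b) trace(b) - trace(1) = y^2 - 2
trace(b^3) = trace(b) trace(b^2) - trace(b) = y^3 - 3*y
trace(b^4) = trace(b) trace(b^3) - trace(b^2) = y^4 - 4*y^2 + 2
trace(b a b) = trace(b) trace(a b) - trace(a) = y*z - x
trace(b a b^2) = trace(b) trace(b a b) - trace(b a) = y^2*z - x*y - z
trace(b^4 a) = trace(b) trace(b a b^2) - trace(b a b) = y^3*z - x*y^2 - 2*y*z + x
trace(b^3 a^-1 b) = trace(b^4) trace(a) - trace(b^4 a) = x*y^4 - y^3*z - 3*x*y^2 + 2*y*z + x
trace(a b a b) = trace(a b) trace(a b) - trace(1)   [split at repeated a] = z^2 - 2
trace(a b a) = trace(a) trace(b a) - trace(b) = x*z - y
trace(a b a b^2) = trace(b) trace(a b a b) - trace(a b a) = y*z^2 - x*z - y
trace(b a b^3 a) = trace(b) trace(a b a b^2) - trace(a b a b) = y^2*z^2 - x*y*z - y^2 - z^2 + 2
trace(b^3 a^-1 b a) = trace(b a b^3) trace(a) - trace(b a b^3 a) = x*y^3*z - x^2*y^2 - y^2*z^2 - x*y*z + x^2 + y^2 + z^2 - 2
trace(a^-1 b^3 a^-1 b) = trace(b^3 a^-1 b) trace(a) - trace(b^3 a^-1 b a) = x^2*y^4 - 2*x*y^3*z - 2*x^2*y^2 + y^2*z^2 + 3*x*y*z - y^2 - z^2 + 2
trace(b^5) = trace(b) trace(b^4) - trace(b^3) = y^5 - 5*y^3 + 5*y
trace(b^4 a b) = trace(b) trace(a b^4) - trace(a b^3) = y^4*z - x*y^3 - 3*y^2*z + 2*x*y + z
trace(b^5 a b) = trace(b) trace(b^4 a b) - trace(b^4 a) = y^5*z - x*y^4 - 4*y^3*z + 3*x*y^2 + 3*y*z - x
trace(b^3 a b a b) = trace(b) trace(b a b a b^2) - trace(b a b a b) = y^3*z^2 - x*y^2*z - y^3 - 2*y*z^2 + x*z + 3*y
trace(b^5 a b a) = trace(b) trace(b^3 a b a b) - trace(b^3 a b a) = y^4*z^2 - x*y^3*z - y^4 - 3*y^2*z^2 + 2*x*y*z + 4*y^2 + z^2 - 2
trace(a^-1 b^5 a b) = trace(b^5 a b) trace(a) - trace(b^5 a b a) = x*y^5*z - x^2*y^4 - y^4*z^2 - 3*x*y^3*z + 3*x^2*y^2 + y^4 + 3*y^2*z^2 + x*y*z - x^2 - 4*y^2 - z^2 + 2
trace(b^2 a b^-1 a^-1 b^3) = trace(a^-1 b^5 a) trace(b) - trace(a^-1 b^5 a b) = -x*y^5*z + x^2*y^4 + y^6 + y^4*z^2 + 3*x*y^3*z - 3*x^2*y^2 - 6*y^4 - 3*y^2*z^2 - x*y*z + x^2 + 9*y^2 + z^2 - 2
trace(a^2) = trace(a) trace(a) - trace(1) = x^2 - 2
trace(a b^2 a) = trace(b) trace(a^2 b) - trace(a^2) = x*y*z - x^2 - y^2 + 2
trace(b^2 a b^2 a) = trace(b) trace(a b^2 a b) - trace(a b^2 a) = y^2*z^2 - 2*x*y*z + x^2 - 2
trace(b^3 a b^2 a) = trace(b) trace(b a b^2 a b) - trace(b a b^2 a) = y^3*z^2 - 2*x*y^2*z + x^2*y - y*z^2 + x*z - y
trace(a b^3 a b^2 a) = trace(a) trace(b^3 a b^2 a) - trace(b^3 a b^2) = x*y^3*z^2 - 2*x^2*y^2*z - y^4*z + x^3*y + x*y^3 - x*y*z^2 + x^2*z + 3*y^2*z - 3*x*y - z
trace(a b a b a b) = trace(a b) trace(a b a b) - trace(a^-1 b^-1)   [split at repeated a] = z^3 - 3*z
trace(a b a b a) = trace(a) trace(b a b a) - trace(b a b) = x*z^2 - y*z - x
trace(a b a b^2 a b) = trace(b) trace(a b a b a b) - trace(a b a b a) = y*z^3 - x*z^2 - 2*y*z + x
trace(a^2 b a) = trace(a) trace(b a^2) - trace(b a) = x^2*z - x*y - z
trace(a b a b^2 a) = trace(b) trace(a^2 b a b) - trace(a^2 b a) = x*y*z^2 - x^2*z - y^2*z + z
trace(a b^2 a b a b^2) = trace(b) trace(a b a b^2 a b) - trace(a b a b^2 a) = y^2*z^3 - 2*x*y*z^2 + x^2*z - y^2*z + x*y - z
trace(a b^3 a b^2 a b) = trace(b) trace(a b^2 a b a b^2) - trace(a b^2 a b a b) = y^3*z^3 - 2*x*y^2*z^2 + x^2*y*z - y^3*z - y*z^3 + x*y^2 + x*z^2 + y*z - x
trace(b^3 a b^2 a b^-1 a) = trace(a b^3 a b^2 a) trace(b) - trace(a b^3 a b^2 a b) = x*y^4*z^2 - 2*x^2*y^3*z - y^5*z - y^3*z^3 + x^3*y^2 + x*y^4 + x*y^2*z^2 + 4*y^3*z + y*z^3 - 4*x*y^2 - x*z^2 - 2*y*z + x
trace(b^2 a b^-1 a^-1 b^3 a) = trace(b^3 a b^2 a b^-1) trace(a) - trace(b^3 a b^2 a b^-1 a) = -x*y^4*z^2 + 2*x^2*y^3*z + y^5*z + y^3*z^3 - x^3*y^2 - x*y^4 - 2*x^2*y*z - 4*y^3*z - y*z^3 + x^3 + 4*x*y^2 + x*z^2 + 2*y*z - 3*x
trace(b^-1 a^-1 b^3 a^-1 b^2 a) = trace(b^2 a b^-1 a^-1 b^3) trace(a) - trace(b^2 a b^-1 a^-1 b^3 a) = -x^2*y^5*z + x^3*y^4 + x*y^6 + 2*x*y^4*z^2 + x^2*y^3*z - y^5*z - y^3*z^3 - 2*x^3*y^2 - 5*x*y^4 - 3*x*y^2*z^2 + x^2*y*z + 4*y^3*z + y*z^3 + 5*x*y^2 - 2*y*z + x
trace(b^2 a^-1 b^2 a^-1 b^-1 a^-1 b) = trace(b^-1 a^-1 b^3 a^-1 b^2) trace(a) - trace(b^-1 a^-1 b^3 a^-1 b^2 a) = x^2*y^5*z - x*y^6 - 2*x*y^4*z^2 - 3*x^2*y^3*z + y^5*z + y^3*z^3 + 5*x*y^4 + 4*x*y^2*z^2 + 2*x^2*y*z - 4*y^3*z - y*z^3 - 6*x*y^2 - x*z^2 + 2*y*z + x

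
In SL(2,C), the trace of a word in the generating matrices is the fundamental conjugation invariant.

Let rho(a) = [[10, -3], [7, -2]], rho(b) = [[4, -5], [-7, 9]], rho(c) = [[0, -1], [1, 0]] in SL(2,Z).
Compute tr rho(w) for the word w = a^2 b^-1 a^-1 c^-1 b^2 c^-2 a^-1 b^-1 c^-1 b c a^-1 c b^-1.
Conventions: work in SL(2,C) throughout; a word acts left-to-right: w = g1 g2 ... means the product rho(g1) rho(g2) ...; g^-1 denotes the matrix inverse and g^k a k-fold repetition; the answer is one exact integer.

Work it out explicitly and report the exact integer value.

rho(a) = [[10, -3], [7, -2]]
... * rho(a) = [[10, -3], [7, -2]]  ->  [[79, -24], [56, -17]]
... * rho(b^-1) = [[9, 5], [7, 4]]  ->  [[543, 299], [385, 212]]
... * rho(a^-1) = [[-2, 3], [-7, 10]]  ->  [[-3179, 4619], [-2254, 3275]]
... * rho(c^-1) = [[0, 1], [-1, 0]]  ->  [[-4619, -3179], [-3275, -2254]]
... * rho(b) = [[4, -5], [-7, 9]]  ->  [[3777, -5516], [2678, -3911]]
... * rho(b) = [[4, -5], [-7, 9]]  ->  [[53720, -68529], [38089, -48589]]
... * rho(c^-1) = [[0, 1], [-1, 0]]  ->  [[68529, 53720], [48589, 38089]]
... * rho(c^-1) = [[0, 1], [-1, 0]]  ->  [[-53720, 68529], [-38089, 48589]]
... * rho(a^-1) = [[-2, 3], [-7, 10]]  ->  [[-372263, 524130], [-263945, 371623]]
... * rho(b^-1) = [[9, 5], [7, 4]]  ->  [[318543, 235205], [225856, 166767]]
... * rho(c^-1) = [[0, 1], [-1, 0]]  ->  [[-235205, 318543], [-166767, 225856]]
... * rho(b) = [[4, -5], [-7, 9]]  ->  [[-3170621, 4042912], [-2248060, 2866539]]
... * rho(c) = [[0, -1], [1, 0]]  ->  [[4042912, 3170621], [2866539, 2248060]]
... * rho(a^-1) = [[-2, 3], [-7, 10]]  ->  [[-30280171, 43834946], [-21469498, 31080217]]
... * rho(c) = [[0, -1], [1, 0]]  ->  [[43834946, 30280171], [31080217, 21469498]]
... * rho(b^-1) = [[9, 5], [7, 4]]  ->  [[606475711, 340295414], [430008439, 241279077]]
tr = 606475711 + 241279077 = 847754788

847754788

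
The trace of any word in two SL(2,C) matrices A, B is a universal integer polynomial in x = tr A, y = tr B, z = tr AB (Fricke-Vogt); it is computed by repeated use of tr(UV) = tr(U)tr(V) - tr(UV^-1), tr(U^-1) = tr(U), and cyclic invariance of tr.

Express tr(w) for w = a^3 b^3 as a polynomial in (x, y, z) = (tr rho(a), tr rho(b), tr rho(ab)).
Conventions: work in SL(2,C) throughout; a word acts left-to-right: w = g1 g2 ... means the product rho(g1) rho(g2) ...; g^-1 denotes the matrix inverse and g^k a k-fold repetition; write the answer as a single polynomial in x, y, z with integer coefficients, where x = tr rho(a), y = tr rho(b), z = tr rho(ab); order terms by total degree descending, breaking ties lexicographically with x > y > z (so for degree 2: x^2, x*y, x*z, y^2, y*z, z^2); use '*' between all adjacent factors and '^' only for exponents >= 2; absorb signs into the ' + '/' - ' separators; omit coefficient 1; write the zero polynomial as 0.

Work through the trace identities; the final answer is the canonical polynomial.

x^2*y^2*z - x^3*y - x*y^3 - x^2*z - y^2*z + 4*x*y + z

and tr(a b^2) = tr(b)*tr(a b) - tr(a)   [square of b] = y*z - x
tr(b^3 a) = tr(b)*tr(a b^2) - tr(a b)   [square of b] = y^2*z - x*y - z
next, tr(b^2) = tr(b)*tr(b) - tr(1)   [square of b] = y^2 - 2
tr(b^3) = tr(b)*tr(b^2) - tr(b)   [square of b] = y^3 - 3*y
tr(b^3 a^2) = tr(a)*tr(b^3 a) - tr(b^3)   [square of a] = x*y^2*z - x^2*y - y^3 - x*z + 3*y
next, tr(a^3 b^3) = tr(a)*tr(b^3 a^2) - tr(b^3 a)   [square of a] = x^2*y^2*z - x^3*y - x*y^3 - x^2*z - y^2*z + 4*x*y + z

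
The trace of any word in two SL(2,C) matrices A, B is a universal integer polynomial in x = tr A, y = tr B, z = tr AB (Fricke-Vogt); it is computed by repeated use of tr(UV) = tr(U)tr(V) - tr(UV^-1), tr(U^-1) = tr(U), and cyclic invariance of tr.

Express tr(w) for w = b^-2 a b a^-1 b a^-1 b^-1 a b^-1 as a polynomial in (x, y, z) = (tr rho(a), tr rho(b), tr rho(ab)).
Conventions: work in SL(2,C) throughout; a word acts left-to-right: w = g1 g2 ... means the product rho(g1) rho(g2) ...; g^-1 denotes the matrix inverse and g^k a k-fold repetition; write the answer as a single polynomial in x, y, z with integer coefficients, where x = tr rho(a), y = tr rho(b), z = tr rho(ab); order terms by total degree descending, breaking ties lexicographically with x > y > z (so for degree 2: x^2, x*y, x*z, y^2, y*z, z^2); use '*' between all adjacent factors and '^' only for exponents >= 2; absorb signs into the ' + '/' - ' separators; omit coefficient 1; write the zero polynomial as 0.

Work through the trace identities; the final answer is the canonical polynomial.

trace(a b^-1) = trace(a) trace(b) - trace(a b)   [inverse elimination on b] = x*y - z
trace(b^-2 a) = trace(a b^-1) trace(b) - trace(a)   [inverse elimination on b] = x*y^2 - y*z - x
use: trace(a^2 b) = trace(a) trace(b a) - trace(b)   [square of a] = x*z - y
trace(a^2) = trace(a) trace(a) - trace(1)   [square of a] = x^2 - 2
trace(a b^2 a) = trace(b) trace(a^2 b) - trace(a^2)   [square of b] = x*y*z - x^2 - y^2 + 2
trace(a b^2) = trace(b) trace(a b) - trace(a)   [square of b] = y*z - x
apply: trace(a b^2 a^2) = trace(a) trace(a b^2 a) - trace(a b^2)   [square of a] = x^2*y*z - x^3 - x*y^2 - y*z + 3*x
trace(b a b a) = trace(a b) trace(a b) - trace(1)   [split at a repeated a] = z^2 - 2
use: trace(a^2 b a b) = trace(a) trace(b a b a) - trace(b a b)   [square of a] = x*z^2 - y*z - x
trace(a^2 b a) = trace(a) trace(b a^2) - trace(b a)   [square of a] = x^2*z - x*y - z
apply: trace(a b^2 a^2 b) = trace(b) trace(a^2 b a b) - trace(a^2 b a)   [square of b] = x*y*z^2 - x^2*z - y^2*z + z
trace(b^-1 a b^2 a^2) = trace(a b^2 a^2) trace(b) - trace(a b^2 a^2 b)   [inverse elimination on b] = x^2*y^2*z - x^3*y - x*y^3 - x*y*z^2 + x^2*z + 3*x*y - z
use: trace(a b^-2 a b^2 a) = trace(b^-1 a b^2 a^2) trace(b) - trace(b^-1 a b^2 a^2 b)   [inverse elimination on b] = x^2*y^3*z - x^3*y^2 - x*y^4 - x*y^2*z^2 + x^3 + 4*x*y^2 - 3*x
apply: trace(b^2 a b a) = trace(b) trace(a b a b) - trace(a b a)   [square of b] = y*z^2 - x*z - y
trace(b^2 a b) = trace(b) trace(b a b) - trace(b a)   [square of b] = y^2*z - x*y - z
trace(a b^2 a b a) = trace(a) trace(b^2 a b a) - trace(b^2 a b)   [square of a] = x*y*z^2 - x^2*z - y^2*z + z
trace(a b a b a b) = trace(b a) trace(b a b a) - trace(b^-1 a^-1)   [split at a repeated b] = z^3 - 3*z
use: trace(a b^2 a b a b) = trace(b) trace(a b a b a b) - trace(a b a b a)   [square of b] = y*z^3 - x*z^2 - 2*y*z + x
apply: trace(a b^2 a b a b^-1) = trace(a b^2 a b a) trace(b) - trace(a b^2 a b a b)   [inverse elimination on b] = x*y^2*z^2 - x^2*y*z - y^3*z - y*z^3 + x*z^2 + 3*y*z - x
apply: trace(a b^-2 a b^2 a b) = trace(a b^2 a b a b^-1) trace(b) - trace(a b^2 a b a)   [inverse elimination on b] = x*y^3*z^2 - x^2*y^2*z - y^4*z - y^2*z^3 + x^2*z + 4*y^2*z - x*y - z
trace(b a b^-1 a b^-2 a b) = trace(a b^-2 a b^2 a) trace(b) - trace(a b^-2 a b^2 a b)   [inverse elimination on b] = x^2*y^4*z - x^3*y^3 - x*y^5 - 2*x*y^3*z^2 + x^2*y^2*z + y^4*z + y^2*z^3 + x^3*y + 4*x*y^3 - x^2*z - 4*y^2*z - 2*x*y + z
use: trace(a^2 b a b a) = trace(a) trace(b a b a^2) - trace(b a b a)   [square of a] = x^2*z^2 - x*y*z - x^2 - z^2 + 2
apply: trace(a^2 b a b a b) = trace(a) trace(b a b a b a) - trace(b a b a b)   [square of a] = x*z^3 - y*z^2 - 2*x*z + y
apply: trace(a b a b a b^-1 a) = trace(a^2 b a b a) trace(b) - trace(a^2 b a b a b)   [inverse elimination on b] = x^2*y*z^2 - x*y^2*z - x*z^3 - x^2*y + 2*x*z + y
trace(a b a b a b a b) = trace(a b) trace(a b a b a b) - trace(a^-1 b^-1 a^-1 b^-1)   [split at a repeated a] = z^4 - 4*z^2 + 2
trace(a b a b a b^-1 a b) = trace(a b a b a b a) trace(b) - trace(a b a b a b a b)   [inverse elimination on b] = x*y*z^3 - y^2*z^2 - z^4 - 2*x*y*z + y^2 + 4*z^2 - 2
trace(a b a b a b^-1 a b^-1) = trace(a b a b a b^-1 a) trace(b) - trace(a b a b a b^-1 a b)   [inverse elimination on b] = x^2*y^2*z^2 - x*y^3*z - 2*x*y*z^3 - x^2*y^2 + y^2*z^2 + z^4 + 4*x*y*z - 4*z^2 + 2
apply: trace(b a b^-1 a b^-2 a b a) = trace(a b a b a b^-1 a b^-1) trace(b) - trace(a b a b a b^-1 a)   [inverse elimination on b] = x^2*y^3*z^2 - x*y^4*z - 2*x*y^2*z^3 - x^2*y^3 - x^2*y*z^2 + y^3*z^2 + y*z^4 + 5*x*y^2*z + x*z^3 + x^2*y - 4*y*z^2 - 2*x*z + y
trace(b^-1 a b a^-1 b a b^-1 a b^-1) = trace(b a b^-1 a b^-2 a b) trace(a) - trace(b a b^-1 a b^-2 a b a)   [inverse elimination on a] = x^3*y^4*z - x^4*y^3 - x^2*y^5 - 3*x^2*y^3*z^2 + x^3*y^2*z + 2*x*y^4*z + 3*x*y^2*z^3 + x^4*y + 5*x^2*y^3 + x^2*y*z^2 - y^3*z^2 - y*z^4 - x^3*z - 9*x*y^2*z - x*z^3 - 3*x^2*y + 4*y*z^2 + 3*x*z - y
trace(a^2 b a^-1 b a) = trace(b a^3 b) trace(a) - trace(b a^3 b a)   [inverse elimination on a] = x^3*y*z - x^4 - x^2*y^2 - x^2*z^2 + 4*x^2 + z^2 - 2
apply: trace(a^2 b a^-1 b a b) = trace(b a b a^2 b) trace(a) - trace(b a b a^2 b a)   [inverse elimination on a] = x^2*y*z^2 - x^3*z - x*y^2*z - x*z^3 + y*z^2 + 3*x*z - y
use: trace(a b a^-1 b a b^-1 a) = trace(a^2 b a^-1 b a) trace(b) - trace(a^2 b a^-1 b a b)   [inverse elimination on b] = x^3*y^2*z - x^4*y - x^2*y^3 - 2*x^2*y*z^2 + x^3*z + x*y^2*z + x*z^3 + 4*x^2*y - 3*x*z - y
use: trace(a b a b a^-1 b a) = trace(b a^2 b a b) trace(a) - trace(b a^2 b a b a)   [inverse elimination on a] = x^2*y*z^2 - x^3*z - x*y^2*z - x*z^3 + y*z^2 + 3*x*z - y
use: trace(a b a b a^-1 b a b) = trace(b a b a b a b) trace(a) - trace(b a b a b a b a)   [inverse elimination on a] = x*y*z^3 - x^2*z^2 - z^4 - 2*x*y*z + x^2 + 4*z^2 - 2
apply: trace(a b a^-1 b a b^-1 a b) = trace(a b a b a^-1 b a) trace(b) - trace(a b a b a^-1 b a b)   [inverse elimination on b] = x^2*y^2*z^2 - x^3*y*z - x*y^3*z - 2*x*y*z^3 + x^2*z^2 + y^2*z^2 + z^4 + 5*x*y*z - x^2 - y^2 - 4*z^2 + 2
apply: trace(b^-1 a b a^-1 b a b^-1 a) = trace(a b a^-1 b a b^-1 a) trace(b) - trace(a b a^-1 b a b^-1 a b)   [inverse elimination on b] = x^3*y^3*z - x^4*y^2 - x^2*y^4 - 3*x^2*y^2*z^2 + 2*x^3*y*z + 2*x*y^3*z + 3*x*y*z^3 + 4*x^2*y^2 - x^2*z^2 - y^2*z^2 - z^4 - 8*x*y*z + x^2 + 4*z^2 - 2
use: trace(b^-1 a b^-3 a b a^-1 b a) = trace(b^-1 a b a^-1 b a b^-1 a b^-1) trace(b) - trace(b^-1 a b a^-1 b a b^-1 a)   [inverse elimination on b] = x^3*y^5*z - x^4*y^4 - x^2*y^6 - 3*x^2*y^4*z^2 + 2*x*y^5*z + 3*x*y^3*z^3 + 2*x^4*y^2 + 6*x^2*y^4 + 4*x^2*y^2*z^2 - y^4*z^2 - y^2*z^4 - 3*x^3*y*z - 11*x*y^3*z - 4*x*y*z^3 - 7*x^2*y^2 + x^2*z^2 + 5*y^2*z^2 + z^4 + 11*x*y*z - x^2 - y^2 - 4*z^2 + 2
trace(b^-2 a b a^-1 b a^-1 b^-1 a b^-1) = trace(b^-1 a b^-3 a b a^-1 b) trace(a) - trace(b^-1 a b^-3 a b a^-1 b a)   [inverse elimination on a] = -x^3*y^5*z + x^4*y^4 + x^2*y^6 + 3*x^2*y^4*z^2 - 2*x*y^5*z - 3*x*y^3*z^3 - 2*x^4*y^2 - 6*x^2*y^4 - 4*x^2*y^2*z^2 + y^4*z^2 + y^2*z^4 + 3*x^3*y*z + 11*x*y^3*z + 4*x*y*z^3 + 8*x^2*y^2 - x^2*z^2 - 5*y^2*z^2 - z^4 - 12*x*y*z + y^2 + 4*z^2 - 2

-x^3*y^5*z + x^4*y^4 + x^2*y^6 + 3*x^2*y^4*z^2 - 2*x*y^5*z - 3*x*y^3*z^3 - 2*x^4*y^2 - 6*x^2*y^4 - 4*x^2*y^2*z^2 + y^4*z^2 + y^2*z^4 + 3*x^3*y*z + 11*x*y^3*z + 4*x*y*z^3 + 8*x^2*y^2 - x^2*z^2 - 5*y^2*z^2 - z^4 - 12*x*y*z + y^2 + 4*z^2 - 2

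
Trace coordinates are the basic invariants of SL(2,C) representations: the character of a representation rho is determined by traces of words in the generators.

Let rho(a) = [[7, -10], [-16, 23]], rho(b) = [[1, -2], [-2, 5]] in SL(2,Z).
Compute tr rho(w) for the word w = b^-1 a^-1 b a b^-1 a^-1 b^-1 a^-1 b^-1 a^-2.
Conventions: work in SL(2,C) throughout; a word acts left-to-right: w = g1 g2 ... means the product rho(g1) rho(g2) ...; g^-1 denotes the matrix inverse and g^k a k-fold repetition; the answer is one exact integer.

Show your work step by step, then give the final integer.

rho(b^-1) = [[5, 2], [2, 1]]
... * rho(a^-1) = [[23, 10], [16, 7]]  ->  [[147, 64], [62, 27]]
... * rho(b) = [[1, -2], [-2, 5]]  ->  [[19, 26], [8, 11]]
... * rho(a) = [[7, -10], [-16, 23]]  ->  [[-283, 408], [-120, 173]]
... * rho(b^-1) = [[5, 2], [2, 1]]  ->  [[-599, -158], [-254, -67]]
... * rho(a^-1) = [[23, 10], [16, 7]]  ->  [[-16305, -7096], [-6914, -3009]]
... * rho(b^-1) = [[5, 2], [2, 1]]  ->  [[-95717, -39706], [-40588, -16837]]
... * rho(a^-1) = [[23, 10], [16, 7]]  ->  [[-2836787, -1235112], [-1202916, -523739]]
... * rho(b^-1) = [[5, 2], [2, 1]]  ->  [[-16654159, -6908686], [-7062058, -2929571]]
... * rho(a^-1) = [[23, 10], [16, 7]]  ->  [[-493584633, -214902392], [-209300470, -91127577]]
... * rho(a^-1) = [[23, 10], [16, 7]]  ->  [[-14790884831, -6440163074], [-6271952042, -2730897739]]
tr = -14790884831 + -2730897739 = -17521782570

-17521782570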